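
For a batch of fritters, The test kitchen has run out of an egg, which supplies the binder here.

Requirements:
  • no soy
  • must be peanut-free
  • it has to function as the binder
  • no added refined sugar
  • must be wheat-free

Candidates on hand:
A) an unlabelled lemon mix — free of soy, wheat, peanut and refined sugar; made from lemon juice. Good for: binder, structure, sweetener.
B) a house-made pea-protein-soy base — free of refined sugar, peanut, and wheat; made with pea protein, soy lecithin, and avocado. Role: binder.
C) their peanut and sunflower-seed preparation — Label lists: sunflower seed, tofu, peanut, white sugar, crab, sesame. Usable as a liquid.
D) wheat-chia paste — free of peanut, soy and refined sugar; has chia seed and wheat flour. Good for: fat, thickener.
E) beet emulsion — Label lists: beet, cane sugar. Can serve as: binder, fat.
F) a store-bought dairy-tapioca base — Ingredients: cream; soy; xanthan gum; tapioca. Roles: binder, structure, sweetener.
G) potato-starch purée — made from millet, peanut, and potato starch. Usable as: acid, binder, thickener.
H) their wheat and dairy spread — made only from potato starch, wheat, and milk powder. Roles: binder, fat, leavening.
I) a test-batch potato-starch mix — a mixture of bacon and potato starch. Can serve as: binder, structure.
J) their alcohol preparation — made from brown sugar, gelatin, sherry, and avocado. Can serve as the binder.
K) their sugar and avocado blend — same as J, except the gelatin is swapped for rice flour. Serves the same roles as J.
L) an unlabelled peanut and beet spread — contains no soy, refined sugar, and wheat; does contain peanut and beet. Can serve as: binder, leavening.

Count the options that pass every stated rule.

A: no soy, no peanut — OK
B: has soy lecithin, so not soy-free — reject
C: not usable as a binder; has tofu, so not soy-free (and 2 more) — out
D: not usable as a binder; has wheat flour, so not wheat-free — reject
E: has cane sugar, so not no-added-sugar — out
F: has soy, so not soy-free — reject
G: has peanut, so not peanut-free — no
H: has wheat, so not wheat-free — no
I: no soy, no peanut — valid
J: has brown sugar, so not no-added-sugar — no
K: has brown sugar, so not no-added-sugar — out
L: has peanut, so not peanut-free — reject

2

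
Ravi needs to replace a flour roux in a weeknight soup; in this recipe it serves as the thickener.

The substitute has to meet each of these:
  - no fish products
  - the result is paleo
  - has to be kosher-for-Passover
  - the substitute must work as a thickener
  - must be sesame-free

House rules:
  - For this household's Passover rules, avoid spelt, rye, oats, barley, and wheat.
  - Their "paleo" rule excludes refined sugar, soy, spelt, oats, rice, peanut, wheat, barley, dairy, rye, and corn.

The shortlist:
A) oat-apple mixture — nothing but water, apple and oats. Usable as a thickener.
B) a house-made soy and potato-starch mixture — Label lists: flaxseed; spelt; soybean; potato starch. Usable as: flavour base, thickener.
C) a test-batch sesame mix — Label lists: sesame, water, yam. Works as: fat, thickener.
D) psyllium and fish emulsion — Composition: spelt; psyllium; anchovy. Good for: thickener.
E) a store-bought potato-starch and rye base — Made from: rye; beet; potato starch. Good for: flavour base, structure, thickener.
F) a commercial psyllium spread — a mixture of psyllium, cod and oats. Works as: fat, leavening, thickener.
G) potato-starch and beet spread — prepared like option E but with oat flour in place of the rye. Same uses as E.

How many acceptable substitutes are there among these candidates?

0

A: has oats, so not kosher-for-Passover; has oats, so not paleo — reject
B: has spelt, so not kosher-for-Passover; has soybean, so not paleo — out
C: has sesame, so not sesame-free — out
D: has spelt, so not kosher-for-Passover; has spelt, so not paleo (and 1 more) — out
E: has rye, so not kosher-for-Passover; has rye, so not paleo — out
F: has oats, so not kosher-for-Passover; has oats, so not paleo (and 1 more) — reject
G: has oat flour, so not kosher-for-Passover; has oat flour, so not paleo — no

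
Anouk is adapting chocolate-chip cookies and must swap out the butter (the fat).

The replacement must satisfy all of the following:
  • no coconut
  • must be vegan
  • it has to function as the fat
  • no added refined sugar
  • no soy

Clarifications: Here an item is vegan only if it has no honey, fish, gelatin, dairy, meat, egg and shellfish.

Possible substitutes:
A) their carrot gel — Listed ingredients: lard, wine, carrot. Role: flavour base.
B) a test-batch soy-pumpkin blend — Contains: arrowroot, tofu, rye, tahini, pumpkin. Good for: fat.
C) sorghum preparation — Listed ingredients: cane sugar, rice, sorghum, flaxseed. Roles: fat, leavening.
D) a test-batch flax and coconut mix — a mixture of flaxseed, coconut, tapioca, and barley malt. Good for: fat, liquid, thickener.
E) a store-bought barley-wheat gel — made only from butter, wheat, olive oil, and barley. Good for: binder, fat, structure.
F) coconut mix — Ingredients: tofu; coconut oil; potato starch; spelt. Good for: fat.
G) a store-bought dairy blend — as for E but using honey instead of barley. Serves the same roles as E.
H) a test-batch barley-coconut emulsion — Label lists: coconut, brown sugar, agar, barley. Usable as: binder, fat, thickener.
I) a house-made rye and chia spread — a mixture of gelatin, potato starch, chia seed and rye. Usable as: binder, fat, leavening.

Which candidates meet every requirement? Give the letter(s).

none

A: not usable as a fat; has lard, so not vegan — no
B: has tofu, so not soy-free — out
C: has cane sugar, so not no-added-sugar — reject
D: has coconut, so not coconut-free — no
E: has butter, so not vegan — out
F: has tofu, so not soy-free; has coconut oil, so not coconut-free — no
G: has butter, so not vegan — no
H: has brown sugar, so not no-added-sugar; has coconut, so not coconut-free — no
I: has gelatin, so not vegan — no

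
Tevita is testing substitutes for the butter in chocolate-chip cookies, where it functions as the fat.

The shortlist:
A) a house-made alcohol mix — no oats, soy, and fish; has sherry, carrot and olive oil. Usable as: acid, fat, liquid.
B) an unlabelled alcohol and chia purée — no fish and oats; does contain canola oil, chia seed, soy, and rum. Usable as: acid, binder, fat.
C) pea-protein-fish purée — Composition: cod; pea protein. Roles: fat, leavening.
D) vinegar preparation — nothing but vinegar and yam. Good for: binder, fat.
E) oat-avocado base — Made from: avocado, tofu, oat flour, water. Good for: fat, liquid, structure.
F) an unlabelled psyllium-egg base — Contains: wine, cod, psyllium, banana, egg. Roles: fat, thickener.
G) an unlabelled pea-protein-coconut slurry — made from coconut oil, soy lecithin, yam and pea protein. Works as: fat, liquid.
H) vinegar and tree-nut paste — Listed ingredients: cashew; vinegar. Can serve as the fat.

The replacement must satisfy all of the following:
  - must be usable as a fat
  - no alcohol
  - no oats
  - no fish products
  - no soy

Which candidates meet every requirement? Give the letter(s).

A: has sherry, so not alcohol-free — no
B: has rum, so not alcohol-free; has soy, so not soy-free — out
C: has cod, so not fish-free — no
D: every rule checks out — valid
E: has tofu, so not soy-free; has oat flour, so not oat-free — no
F: has wine, so not alcohol-free; has cod, so not fish-free — out
G: has soy lecithin, so not soy-free — no
H: no alcohol, no oats — valid

D, H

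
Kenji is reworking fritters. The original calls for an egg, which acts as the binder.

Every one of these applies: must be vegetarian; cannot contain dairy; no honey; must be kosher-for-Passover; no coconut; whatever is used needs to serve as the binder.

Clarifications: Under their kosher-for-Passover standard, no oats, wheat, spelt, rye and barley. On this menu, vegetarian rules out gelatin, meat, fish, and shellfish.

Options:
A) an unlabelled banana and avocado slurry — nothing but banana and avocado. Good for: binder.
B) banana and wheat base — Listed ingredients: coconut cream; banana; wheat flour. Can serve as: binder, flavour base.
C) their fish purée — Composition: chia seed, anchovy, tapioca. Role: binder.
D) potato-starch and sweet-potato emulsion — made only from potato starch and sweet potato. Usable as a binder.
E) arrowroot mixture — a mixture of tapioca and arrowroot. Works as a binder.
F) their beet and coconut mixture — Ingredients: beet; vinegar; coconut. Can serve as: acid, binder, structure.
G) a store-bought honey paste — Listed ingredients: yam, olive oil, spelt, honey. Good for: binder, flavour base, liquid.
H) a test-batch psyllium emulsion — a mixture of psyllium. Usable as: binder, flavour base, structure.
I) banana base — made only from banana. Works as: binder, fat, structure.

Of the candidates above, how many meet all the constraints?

5

A: works as a binder, kosher-for-Passover, no dairy — keep
B: has wheat flour, so not kosher-for-Passover; has coconut cream, so not coconut-free — no
C: has anchovy, so not vegetarian — no
D: all constraints satisfied — valid
E: nothing on the exclusion list — keep
F: has coconut, so not coconut-free — out
G: has spelt, so not kosher-for-Passover; has honey, so not honey-free — reject
H: nothing on the exclusion list — keep
I: nothing on the exclusion list — valid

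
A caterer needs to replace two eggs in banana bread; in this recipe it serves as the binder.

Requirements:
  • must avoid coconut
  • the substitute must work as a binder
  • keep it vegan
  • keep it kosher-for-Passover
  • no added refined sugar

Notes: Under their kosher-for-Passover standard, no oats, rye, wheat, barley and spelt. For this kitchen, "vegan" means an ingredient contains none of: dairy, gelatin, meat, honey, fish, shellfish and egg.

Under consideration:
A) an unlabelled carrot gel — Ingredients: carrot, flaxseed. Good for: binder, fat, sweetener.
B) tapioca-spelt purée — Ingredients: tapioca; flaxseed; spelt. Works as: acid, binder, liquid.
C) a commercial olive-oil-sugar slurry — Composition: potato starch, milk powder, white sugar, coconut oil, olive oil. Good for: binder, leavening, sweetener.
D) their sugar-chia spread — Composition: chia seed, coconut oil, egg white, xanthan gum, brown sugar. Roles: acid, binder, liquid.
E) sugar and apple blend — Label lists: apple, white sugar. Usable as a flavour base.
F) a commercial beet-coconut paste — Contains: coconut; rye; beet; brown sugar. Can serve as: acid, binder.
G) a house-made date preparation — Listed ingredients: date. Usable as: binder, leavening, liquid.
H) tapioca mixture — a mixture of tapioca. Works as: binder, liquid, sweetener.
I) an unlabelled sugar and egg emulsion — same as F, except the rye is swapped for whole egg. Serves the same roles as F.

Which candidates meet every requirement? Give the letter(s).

A, G, H

A: works as a binder, no refined sugar, vegan — OK
B: has spelt, so not kosher-for-Passover — out
C: has milk powder, so not vegan; has coconut oil, so not coconut-free (and 1 more) — reject
D: has egg white, so not vegan; has coconut oil, so not coconut-free (and 1 more) — out
E: not usable as a binder; has white sugar, so not no-added-sugar — out
F: has rye, so not kosher-for-Passover; has coconut, so not coconut-free (and 1 more) — no
G: only date; none excluded — keep
H: kosher-for-Passover, no coconut — keep
I: has whole egg, so not vegan; has coconut, so not coconut-free (and 1 more) — reject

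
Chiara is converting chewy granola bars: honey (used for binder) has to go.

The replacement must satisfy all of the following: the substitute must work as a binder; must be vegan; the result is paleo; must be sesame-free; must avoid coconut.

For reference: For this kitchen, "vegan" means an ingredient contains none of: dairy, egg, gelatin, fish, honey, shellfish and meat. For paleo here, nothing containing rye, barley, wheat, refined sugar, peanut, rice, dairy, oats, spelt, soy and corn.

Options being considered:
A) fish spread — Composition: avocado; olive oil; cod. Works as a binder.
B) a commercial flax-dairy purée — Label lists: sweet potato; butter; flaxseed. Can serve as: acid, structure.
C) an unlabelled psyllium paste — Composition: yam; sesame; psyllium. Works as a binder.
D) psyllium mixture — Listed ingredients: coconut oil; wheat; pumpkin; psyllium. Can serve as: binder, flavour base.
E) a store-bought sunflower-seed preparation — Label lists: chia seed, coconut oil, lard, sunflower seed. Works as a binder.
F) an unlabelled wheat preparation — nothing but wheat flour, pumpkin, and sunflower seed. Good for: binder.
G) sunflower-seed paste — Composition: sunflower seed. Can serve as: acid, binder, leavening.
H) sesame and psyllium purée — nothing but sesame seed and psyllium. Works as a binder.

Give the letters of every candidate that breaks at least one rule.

A: has cod, so not vegan — out
B: not usable as a binder; has butter, so not vegan (and 1 more) — reject
C: has sesame, so not sesame-free — reject
D: has wheat, so not paleo; has coconut oil, so not coconut-free — reject
E: has lard, so not vegan; has coconut oil, so not coconut-free — out
F: has wheat flour, so not paleo — reject
G: works as a binder, no sesame, no coconut — OK
H: has sesame seed, so not sesame-free — reject

A, B, C, D, E, F, H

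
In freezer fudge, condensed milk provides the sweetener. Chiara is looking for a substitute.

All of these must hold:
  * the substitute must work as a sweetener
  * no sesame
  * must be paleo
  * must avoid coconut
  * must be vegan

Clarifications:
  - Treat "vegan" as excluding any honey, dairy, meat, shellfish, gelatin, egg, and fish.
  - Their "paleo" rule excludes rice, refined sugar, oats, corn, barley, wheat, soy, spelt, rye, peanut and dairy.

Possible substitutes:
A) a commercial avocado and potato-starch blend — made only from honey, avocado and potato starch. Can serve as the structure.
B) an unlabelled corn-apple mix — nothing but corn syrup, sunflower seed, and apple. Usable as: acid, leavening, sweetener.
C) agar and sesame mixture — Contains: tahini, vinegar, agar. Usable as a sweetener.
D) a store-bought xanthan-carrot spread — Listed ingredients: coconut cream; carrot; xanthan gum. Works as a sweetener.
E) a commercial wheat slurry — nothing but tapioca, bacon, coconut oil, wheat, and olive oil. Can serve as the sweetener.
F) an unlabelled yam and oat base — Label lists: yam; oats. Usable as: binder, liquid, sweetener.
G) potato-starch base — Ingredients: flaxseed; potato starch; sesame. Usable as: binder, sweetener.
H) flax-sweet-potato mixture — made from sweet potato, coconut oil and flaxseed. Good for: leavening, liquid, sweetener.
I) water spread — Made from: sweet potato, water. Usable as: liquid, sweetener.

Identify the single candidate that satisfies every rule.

I

A: not usable as a sweetener; has honey, so not vegan — out
B: has corn syrup, so not paleo — reject
C: has tahini, so not sesame-free — no
D: has coconut cream, so not coconut-free — no
E: has bacon, so not vegan; has wheat, so not paleo (and 1 more) — reject
F: has oats, so not paleo — reject
G: has sesame, so not sesame-free — no
H: has coconut oil, so not coconut-free — no
I: all constraints satisfied — keep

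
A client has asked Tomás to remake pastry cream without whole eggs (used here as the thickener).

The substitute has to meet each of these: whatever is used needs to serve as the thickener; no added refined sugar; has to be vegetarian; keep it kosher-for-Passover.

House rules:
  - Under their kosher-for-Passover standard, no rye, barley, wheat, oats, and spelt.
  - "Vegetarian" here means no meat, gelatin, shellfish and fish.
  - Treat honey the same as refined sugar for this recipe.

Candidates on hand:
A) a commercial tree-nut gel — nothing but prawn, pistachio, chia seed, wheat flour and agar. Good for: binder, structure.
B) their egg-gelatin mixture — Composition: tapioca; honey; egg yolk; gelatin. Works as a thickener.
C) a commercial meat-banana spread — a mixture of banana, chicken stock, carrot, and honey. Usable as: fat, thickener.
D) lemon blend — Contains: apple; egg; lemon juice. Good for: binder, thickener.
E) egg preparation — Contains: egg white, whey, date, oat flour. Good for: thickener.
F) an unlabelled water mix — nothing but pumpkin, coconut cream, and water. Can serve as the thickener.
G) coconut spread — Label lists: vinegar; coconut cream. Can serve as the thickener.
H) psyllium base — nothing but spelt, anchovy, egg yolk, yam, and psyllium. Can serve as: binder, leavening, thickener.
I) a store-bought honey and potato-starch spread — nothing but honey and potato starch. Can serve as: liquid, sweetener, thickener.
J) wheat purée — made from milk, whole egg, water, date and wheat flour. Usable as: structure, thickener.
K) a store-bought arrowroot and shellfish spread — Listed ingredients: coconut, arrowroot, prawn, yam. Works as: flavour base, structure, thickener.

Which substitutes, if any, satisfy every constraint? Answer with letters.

D, F, G

A: not usable as a thickener; has wheat flour, so not kosher-for-Passover (and 1 more) — no
B: has gelatin, so not vegetarian; has honey, so not no-added-sugar — reject
C: has chicken stock, so not vegetarian; has honey, so not no-added-sugar — reject
D: only egg, lemon juice and apple; none excluded — valid
E: has oat flour, so not kosher-for-Passover — no
F: only coconut cream, water, and pumpkin; none excluded — keep
G: only coconut cream and vinegar; none excluded — OK
H: has spelt, so not kosher-for-Passover; has anchovy, so not vegetarian — no
I: has honey, so not no-added-sugar — out
J: has wheat flour, so not kosher-for-Passover — reject
K: has prawn, so not vegetarian — reject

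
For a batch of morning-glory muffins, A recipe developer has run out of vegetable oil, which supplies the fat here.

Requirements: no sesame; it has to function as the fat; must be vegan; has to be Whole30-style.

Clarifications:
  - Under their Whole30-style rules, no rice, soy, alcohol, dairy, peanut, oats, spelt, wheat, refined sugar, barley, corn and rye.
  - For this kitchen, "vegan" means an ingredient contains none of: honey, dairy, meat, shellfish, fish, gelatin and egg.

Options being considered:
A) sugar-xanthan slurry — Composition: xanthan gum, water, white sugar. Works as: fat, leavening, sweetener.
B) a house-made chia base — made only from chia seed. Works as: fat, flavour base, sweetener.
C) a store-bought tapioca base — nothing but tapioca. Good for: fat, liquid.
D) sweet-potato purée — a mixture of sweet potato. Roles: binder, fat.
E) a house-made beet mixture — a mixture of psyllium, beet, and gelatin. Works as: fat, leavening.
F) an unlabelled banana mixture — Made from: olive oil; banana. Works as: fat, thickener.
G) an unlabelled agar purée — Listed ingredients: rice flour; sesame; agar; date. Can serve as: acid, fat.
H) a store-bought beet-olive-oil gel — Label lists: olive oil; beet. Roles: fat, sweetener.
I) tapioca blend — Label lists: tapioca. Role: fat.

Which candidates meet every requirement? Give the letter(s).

B, C, D, F, H, I

A: has white sugar, so not Whole30-style — out
B: Whole30-style, vegan — keep
C: vegan, Whole30-style — valid
D: nothing on the exclusion list — valid
E: has gelatin, so not vegan — reject
F: all constraints satisfied — keep
G: has rice flour, so not Whole30-style; has sesame, so not sesame-free — reject
H: nothing on the exclusion list — valid
I: works as a fat, no sesame, Whole30-style — valid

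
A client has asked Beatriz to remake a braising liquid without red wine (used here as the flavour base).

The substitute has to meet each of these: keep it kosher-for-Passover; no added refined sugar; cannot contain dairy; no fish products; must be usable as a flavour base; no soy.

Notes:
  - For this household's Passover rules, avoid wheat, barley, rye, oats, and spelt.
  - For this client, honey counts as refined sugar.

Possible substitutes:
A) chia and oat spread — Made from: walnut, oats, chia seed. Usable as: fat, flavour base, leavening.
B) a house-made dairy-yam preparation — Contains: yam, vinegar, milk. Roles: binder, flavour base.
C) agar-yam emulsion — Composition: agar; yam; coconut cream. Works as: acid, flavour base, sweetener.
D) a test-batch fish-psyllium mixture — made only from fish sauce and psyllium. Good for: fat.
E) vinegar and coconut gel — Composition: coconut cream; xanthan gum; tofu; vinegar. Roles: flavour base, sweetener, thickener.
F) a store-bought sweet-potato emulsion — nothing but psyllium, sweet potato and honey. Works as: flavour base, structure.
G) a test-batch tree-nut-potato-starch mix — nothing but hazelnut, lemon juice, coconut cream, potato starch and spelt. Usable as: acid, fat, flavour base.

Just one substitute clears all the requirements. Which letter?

C

A: has oats, so not kosher-for-Passover — no
B: has milk, so not dairy-free — no
C: only coconut cream, yam, and agar; none excluded — keep
D: not usable as a flavour base; has fish sauce, so not fish-free — reject
E: has tofu, so not soy-free — no
F: has honey, so not no-added-sugar — out
G: has spelt, so not kosher-for-Passover — reject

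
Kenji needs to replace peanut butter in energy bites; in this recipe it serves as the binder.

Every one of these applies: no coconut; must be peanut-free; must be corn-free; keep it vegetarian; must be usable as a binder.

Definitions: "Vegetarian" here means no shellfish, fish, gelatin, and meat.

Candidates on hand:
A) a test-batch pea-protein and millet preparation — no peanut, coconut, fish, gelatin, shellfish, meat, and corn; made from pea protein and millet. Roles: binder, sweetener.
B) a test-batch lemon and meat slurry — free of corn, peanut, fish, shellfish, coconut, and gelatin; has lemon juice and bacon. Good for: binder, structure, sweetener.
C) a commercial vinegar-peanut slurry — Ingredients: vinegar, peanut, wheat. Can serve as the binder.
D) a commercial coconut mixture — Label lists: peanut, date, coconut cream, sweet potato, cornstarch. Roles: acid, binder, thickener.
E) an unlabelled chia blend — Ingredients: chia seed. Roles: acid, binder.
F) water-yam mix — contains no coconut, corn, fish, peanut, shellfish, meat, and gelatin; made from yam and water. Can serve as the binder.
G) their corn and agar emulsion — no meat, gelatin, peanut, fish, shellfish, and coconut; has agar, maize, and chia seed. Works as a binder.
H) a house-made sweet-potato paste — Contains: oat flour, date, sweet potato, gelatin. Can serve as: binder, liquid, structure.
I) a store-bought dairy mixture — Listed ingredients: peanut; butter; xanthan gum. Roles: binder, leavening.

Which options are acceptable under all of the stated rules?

A: works as a binder, no coconut, vegetarian — OK
B: has bacon, so not vegetarian — no
C: has peanut, so not peanut-free — no
D: has peanut, so not peanut-free; has coconut cream, so not coconut-free (and 1 more) — no
E: only chia seed; none excluded — OK
F: no corn, vegetarian — keep
G: has maize, so not corn-free — reject
H: has gelatin, so not vegetarian — reject
I: has peanut, so not peanut-free — reject

A, E, F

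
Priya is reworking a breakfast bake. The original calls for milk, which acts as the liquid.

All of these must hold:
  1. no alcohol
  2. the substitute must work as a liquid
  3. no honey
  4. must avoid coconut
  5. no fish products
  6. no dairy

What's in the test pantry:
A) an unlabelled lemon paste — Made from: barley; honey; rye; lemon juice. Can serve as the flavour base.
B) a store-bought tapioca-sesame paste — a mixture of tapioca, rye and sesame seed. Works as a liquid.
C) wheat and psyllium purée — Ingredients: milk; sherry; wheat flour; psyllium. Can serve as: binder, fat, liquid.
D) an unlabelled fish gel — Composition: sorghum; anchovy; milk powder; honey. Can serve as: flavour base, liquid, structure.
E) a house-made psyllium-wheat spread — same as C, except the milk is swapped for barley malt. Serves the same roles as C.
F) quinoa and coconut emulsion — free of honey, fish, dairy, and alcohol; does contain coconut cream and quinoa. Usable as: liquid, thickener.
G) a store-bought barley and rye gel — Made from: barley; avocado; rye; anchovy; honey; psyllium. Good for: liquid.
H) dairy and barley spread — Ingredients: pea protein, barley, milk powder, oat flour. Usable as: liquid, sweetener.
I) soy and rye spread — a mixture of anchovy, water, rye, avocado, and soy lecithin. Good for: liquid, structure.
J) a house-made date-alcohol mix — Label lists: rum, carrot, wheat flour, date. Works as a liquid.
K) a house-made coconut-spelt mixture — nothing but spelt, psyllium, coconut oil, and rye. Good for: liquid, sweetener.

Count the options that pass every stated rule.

1

A: not usable as a liquid; has honey, so not honey-free — reject
B: only rye, sesame seed and tapioca; none excluded — OK
C: has milk, so not dairy-free; has sherry, so not alcohol-free — out
D: has honey, so not honey-free; has milk powder, so not dairy-free (and 1 more) — out
E: has sherry, so not alcohol-free — out
F: has coconut cream, so not coconut-free — reject
G: has honey, so not honey-free; has anchovy, so not fish-free — no
H: has milk powder, so not dairy-free — reject
I: has anchovy, so not fish-free — out
J: has rum, so not alcohol-free — no
K: has coconut oil, so not coconut-free — reject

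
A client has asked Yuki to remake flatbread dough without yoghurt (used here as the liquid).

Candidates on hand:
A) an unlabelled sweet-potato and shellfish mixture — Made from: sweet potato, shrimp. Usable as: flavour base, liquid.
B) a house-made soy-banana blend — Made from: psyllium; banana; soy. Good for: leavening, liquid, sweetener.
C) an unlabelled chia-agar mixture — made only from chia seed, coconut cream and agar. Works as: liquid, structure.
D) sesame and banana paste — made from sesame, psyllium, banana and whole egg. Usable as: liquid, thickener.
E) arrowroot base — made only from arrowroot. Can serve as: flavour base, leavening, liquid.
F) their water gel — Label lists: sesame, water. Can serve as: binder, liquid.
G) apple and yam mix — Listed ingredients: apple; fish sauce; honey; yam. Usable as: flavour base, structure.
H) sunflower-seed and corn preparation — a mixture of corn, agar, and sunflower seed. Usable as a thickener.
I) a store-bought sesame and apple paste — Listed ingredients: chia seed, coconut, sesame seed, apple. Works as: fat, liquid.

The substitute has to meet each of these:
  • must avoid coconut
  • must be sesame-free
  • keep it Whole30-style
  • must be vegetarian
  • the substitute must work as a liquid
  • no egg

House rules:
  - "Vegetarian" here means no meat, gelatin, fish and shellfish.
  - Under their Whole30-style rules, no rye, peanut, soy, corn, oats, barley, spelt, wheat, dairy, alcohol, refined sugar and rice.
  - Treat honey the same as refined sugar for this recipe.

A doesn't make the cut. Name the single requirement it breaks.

vegetarian

usable as a liquid: satisfied
vegetarian: has shrimp — fails
Whole30-style: satisfied
coconut-free: satisfied
egg-free: satisfied
sesame-free: satisfied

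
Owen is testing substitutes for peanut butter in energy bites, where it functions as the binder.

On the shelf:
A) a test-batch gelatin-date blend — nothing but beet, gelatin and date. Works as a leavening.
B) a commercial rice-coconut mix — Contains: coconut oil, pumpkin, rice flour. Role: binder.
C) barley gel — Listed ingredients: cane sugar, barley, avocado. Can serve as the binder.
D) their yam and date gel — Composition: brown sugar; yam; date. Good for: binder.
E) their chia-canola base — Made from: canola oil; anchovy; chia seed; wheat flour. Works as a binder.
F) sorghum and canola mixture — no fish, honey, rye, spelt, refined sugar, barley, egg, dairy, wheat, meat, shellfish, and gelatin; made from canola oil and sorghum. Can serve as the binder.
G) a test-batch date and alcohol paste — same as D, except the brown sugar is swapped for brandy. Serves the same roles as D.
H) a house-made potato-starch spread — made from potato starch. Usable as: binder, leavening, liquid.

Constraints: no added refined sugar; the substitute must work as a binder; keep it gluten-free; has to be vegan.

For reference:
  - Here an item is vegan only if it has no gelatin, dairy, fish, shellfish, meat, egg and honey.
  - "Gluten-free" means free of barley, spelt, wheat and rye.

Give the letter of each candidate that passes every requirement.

B, F, G, H

A: not usable as a binder; has gelatin, so not vegan — reject
B: all constraints satisfied — keep
C: has barley, so not gluten-free; has cane sugar, so not no-added-sugar — out
D: has brown sugar, so not no-added-sugar — reject
E: has anchovy, so not vegan; has wheat flour, so not gluten-free — reject
F: works as a binder, gluten-free, vegan — OK
G: only brandy, yam and date; none excluded — valid
H: only potato starch; none excluded — OK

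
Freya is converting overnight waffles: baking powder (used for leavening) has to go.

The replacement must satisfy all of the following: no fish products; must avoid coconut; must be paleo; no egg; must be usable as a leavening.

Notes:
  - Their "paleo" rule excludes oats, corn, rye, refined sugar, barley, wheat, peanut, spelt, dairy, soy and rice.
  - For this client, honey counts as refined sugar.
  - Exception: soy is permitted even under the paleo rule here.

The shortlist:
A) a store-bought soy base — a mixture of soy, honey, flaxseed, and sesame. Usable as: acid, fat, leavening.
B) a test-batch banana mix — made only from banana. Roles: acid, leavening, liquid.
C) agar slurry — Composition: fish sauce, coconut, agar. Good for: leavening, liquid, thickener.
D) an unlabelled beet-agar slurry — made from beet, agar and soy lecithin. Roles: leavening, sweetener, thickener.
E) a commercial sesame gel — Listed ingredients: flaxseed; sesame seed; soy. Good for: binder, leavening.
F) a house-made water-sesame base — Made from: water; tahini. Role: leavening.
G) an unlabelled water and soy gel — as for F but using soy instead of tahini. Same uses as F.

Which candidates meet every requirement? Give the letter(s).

B, D, E, F, G

A: has honey, so not paleo — reject
B: only banana; none excluded — OK
C: has fish sauce, so not fish-free; has coconut, so not coconut-free — no
D: soy is permitted under the paleo carve-out; nothing else excluded — valid
E: soy is permitted under the paleo carve-out; nothing else excluded — OK
F: no egg, no fish — valid
G: soy is permitted under the paleo carve-out; nothing else excluded — valid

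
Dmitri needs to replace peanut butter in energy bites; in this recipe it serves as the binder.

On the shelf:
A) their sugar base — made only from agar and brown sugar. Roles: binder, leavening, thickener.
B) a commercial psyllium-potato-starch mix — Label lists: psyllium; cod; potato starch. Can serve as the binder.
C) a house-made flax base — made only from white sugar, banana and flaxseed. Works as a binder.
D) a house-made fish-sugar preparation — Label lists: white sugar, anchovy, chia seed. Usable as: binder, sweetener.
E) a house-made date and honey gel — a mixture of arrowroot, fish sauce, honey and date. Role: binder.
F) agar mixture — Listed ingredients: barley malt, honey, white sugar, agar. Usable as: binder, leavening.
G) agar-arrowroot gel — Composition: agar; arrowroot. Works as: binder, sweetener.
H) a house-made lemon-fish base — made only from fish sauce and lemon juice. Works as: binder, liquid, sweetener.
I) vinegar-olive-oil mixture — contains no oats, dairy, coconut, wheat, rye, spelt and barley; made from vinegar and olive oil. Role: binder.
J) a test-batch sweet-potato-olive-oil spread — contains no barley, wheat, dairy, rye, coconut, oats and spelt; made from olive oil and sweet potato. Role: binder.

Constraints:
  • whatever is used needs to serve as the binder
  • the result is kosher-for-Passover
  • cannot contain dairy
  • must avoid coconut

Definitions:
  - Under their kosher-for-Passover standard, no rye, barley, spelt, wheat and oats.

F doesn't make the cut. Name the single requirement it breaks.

usable as a binder: satisfied
kosher-for-Passover: has barley malt — fails
dairy-free: satisfied
coconut-free: satisfied

kosher-for-Passover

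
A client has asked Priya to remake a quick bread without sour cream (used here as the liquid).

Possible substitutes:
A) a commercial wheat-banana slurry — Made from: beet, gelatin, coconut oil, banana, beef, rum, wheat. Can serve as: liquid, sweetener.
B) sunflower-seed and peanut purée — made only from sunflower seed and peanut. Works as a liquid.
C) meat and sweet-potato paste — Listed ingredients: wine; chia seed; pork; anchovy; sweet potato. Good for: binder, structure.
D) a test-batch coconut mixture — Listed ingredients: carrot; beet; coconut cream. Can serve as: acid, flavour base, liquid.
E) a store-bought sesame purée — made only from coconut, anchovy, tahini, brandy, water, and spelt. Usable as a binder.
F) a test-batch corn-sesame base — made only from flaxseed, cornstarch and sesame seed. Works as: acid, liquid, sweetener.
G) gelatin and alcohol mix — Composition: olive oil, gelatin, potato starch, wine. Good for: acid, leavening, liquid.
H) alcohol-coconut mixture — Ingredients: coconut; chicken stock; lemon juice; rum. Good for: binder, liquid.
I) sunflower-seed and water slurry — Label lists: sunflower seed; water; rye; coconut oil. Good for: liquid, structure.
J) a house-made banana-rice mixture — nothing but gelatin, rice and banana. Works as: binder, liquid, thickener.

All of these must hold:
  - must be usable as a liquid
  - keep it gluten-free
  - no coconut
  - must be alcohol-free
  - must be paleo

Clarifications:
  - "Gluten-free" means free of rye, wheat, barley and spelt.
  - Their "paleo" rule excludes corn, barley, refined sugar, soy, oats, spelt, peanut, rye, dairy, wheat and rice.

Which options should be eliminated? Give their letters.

A, B, C, D, E, F, G, H, I, J

A: has wheat, so not gluten-free; has wheat, so not paleo (and 2 more) — reject
B: has peanut, so not paleo — out
C: not usable as a liquid; has wine, so not alcohol-free — no
D: has coconut cream, so not coconut-free — no
E: not usable as a liquid; has spelt, so not gluten-free (and 3 more) — out
F: has cornstarch, so not paleo — out
G: has wine, so not alcohol-free — out
H: has rum, so not alcohol-free; has coconut, so not coconut-free — no
I: has rye, so not gluten-free; has rye, so not paleo (and 1 more) — reject
J: has rice, so not paleo — out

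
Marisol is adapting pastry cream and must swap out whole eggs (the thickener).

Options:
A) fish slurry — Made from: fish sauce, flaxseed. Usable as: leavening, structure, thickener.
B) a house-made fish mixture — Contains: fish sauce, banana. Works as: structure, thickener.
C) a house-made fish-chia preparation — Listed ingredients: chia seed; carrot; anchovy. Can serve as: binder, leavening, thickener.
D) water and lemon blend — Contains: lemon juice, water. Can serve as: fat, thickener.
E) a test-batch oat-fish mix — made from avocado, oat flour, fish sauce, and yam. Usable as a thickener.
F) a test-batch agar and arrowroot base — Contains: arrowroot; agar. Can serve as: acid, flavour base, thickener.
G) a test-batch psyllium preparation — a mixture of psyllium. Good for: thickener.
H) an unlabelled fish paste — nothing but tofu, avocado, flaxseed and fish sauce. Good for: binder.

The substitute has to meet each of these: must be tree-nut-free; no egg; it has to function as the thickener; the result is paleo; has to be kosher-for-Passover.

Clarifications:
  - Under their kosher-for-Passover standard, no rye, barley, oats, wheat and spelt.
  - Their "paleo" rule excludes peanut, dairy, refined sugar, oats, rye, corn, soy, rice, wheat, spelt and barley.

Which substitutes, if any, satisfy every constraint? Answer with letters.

A, B, C, D, F, G

A: only fish sauce and flaxseed; none excluded — keep
B: only fish sauce and banana; none excluded — keep
C: only anchovy, carrot and chia seed; none excluded — OK
D: works as a thickener, no tree nuts, paleo — OK
E: has oat flour, so not kosher-for-Passover; has oat flour, so not paleo — reject
F: kosher-for-Passover, no egg — OK
G: all constraints satisfied — OK
H: not usable as a thickener; has tofu, so not paleo — no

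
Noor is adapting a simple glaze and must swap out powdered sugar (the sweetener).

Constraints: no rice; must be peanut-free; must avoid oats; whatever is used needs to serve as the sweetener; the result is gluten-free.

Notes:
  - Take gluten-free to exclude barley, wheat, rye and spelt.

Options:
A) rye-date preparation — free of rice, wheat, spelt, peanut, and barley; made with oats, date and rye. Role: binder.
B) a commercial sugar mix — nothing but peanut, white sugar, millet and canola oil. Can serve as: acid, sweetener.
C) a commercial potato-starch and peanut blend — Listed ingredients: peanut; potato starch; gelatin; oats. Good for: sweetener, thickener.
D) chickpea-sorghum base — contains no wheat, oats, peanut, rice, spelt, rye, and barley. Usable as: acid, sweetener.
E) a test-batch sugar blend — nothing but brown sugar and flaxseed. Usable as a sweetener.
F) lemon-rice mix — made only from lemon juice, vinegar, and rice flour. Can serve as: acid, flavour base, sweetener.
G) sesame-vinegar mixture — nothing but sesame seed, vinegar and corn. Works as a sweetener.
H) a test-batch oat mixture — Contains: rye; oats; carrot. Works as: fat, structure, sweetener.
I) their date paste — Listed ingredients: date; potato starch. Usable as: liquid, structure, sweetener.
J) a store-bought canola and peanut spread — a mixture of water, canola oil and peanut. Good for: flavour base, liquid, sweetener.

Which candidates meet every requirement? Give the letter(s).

D, E, G, I

A: not usable as a sweetener; has rye, so not gluten-free (and 1 more) — no
B: has peanut, so not peanut-free — no
C: has peanut, so not peanut-free; has oats, so not oat-free — out
D: works as a sweetener, no peanut, no rice — keep
E: works as a sweetener, gluten-free, no oats — OK
F: has rice flour, so not rice-free — reject
G: works as a sweetener, gluten-free, no oats — valid
H: has rye, so not gluten-free; has oats, so not oat-free — no
I: only potato starch and date; none excluded — keep
J: has peanut, so not peanut-free — out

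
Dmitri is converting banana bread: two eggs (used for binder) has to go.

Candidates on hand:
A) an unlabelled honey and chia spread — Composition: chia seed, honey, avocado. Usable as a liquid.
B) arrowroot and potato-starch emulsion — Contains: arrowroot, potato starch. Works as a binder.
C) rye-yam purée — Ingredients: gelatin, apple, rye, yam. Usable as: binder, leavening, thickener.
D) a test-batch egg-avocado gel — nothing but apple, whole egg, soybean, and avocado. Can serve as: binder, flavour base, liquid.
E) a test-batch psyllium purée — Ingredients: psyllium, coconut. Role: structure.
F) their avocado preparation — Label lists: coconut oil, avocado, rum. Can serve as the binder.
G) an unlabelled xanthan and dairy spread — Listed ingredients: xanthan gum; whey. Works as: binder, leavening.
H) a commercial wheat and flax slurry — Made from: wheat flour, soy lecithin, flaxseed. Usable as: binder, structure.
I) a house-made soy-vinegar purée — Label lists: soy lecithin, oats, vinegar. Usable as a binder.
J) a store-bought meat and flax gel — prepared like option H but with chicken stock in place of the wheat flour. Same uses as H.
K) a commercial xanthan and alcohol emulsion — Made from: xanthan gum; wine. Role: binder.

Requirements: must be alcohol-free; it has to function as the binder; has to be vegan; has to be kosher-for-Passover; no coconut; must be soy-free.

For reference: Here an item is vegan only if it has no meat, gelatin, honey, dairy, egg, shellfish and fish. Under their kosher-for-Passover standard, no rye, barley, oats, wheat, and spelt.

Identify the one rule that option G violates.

vegan

usable as a binder: satisfied
vegan: has whey — fails
kosher-for-Passover: satisfied
soy-free: satisfied
coconut-free: satisfied
alcohol-free: satisfied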